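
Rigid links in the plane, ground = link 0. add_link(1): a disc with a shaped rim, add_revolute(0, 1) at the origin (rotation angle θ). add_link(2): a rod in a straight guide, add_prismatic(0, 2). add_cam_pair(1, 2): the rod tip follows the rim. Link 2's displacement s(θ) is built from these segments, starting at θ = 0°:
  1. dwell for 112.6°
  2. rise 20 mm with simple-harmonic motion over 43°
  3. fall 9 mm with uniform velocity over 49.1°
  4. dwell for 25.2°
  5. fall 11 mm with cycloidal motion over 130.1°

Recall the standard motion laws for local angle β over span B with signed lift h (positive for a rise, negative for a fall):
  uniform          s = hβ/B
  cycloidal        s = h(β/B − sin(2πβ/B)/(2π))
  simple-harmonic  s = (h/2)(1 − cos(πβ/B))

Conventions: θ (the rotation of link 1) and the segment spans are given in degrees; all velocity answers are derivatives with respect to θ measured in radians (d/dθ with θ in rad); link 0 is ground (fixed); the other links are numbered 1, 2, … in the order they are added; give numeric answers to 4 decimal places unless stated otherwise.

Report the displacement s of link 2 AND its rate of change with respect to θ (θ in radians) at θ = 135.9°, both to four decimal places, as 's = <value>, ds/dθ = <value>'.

segment 1 (0° to 112.6°, dwell): s unchanged at 0.0000
θ = 135.9° falls in segment 2 (112.6° to 155.6°, simple-harmonic, h = 20): β = 135.9 − 112.6 = 23.3°, B = 43°; Δs = 20/2·(1 − cos(π·0.5419)) = 11.3113; s = 0.0000 + 11.3113 = 11.3113
velocity in seg [112.6°–155.6°] (simple-harmonic), θ in radians: β = 23.3° = 0.4067 rad, B = 43° = 0.7505 rad; ds/dθ = (πh/(2B)) sin(πβ/B) = (π·20/(2·0.7505)) sin(π·0.5419) = 41.499009 mm/rad

s = 11.3113, ds/dθ = 41.4990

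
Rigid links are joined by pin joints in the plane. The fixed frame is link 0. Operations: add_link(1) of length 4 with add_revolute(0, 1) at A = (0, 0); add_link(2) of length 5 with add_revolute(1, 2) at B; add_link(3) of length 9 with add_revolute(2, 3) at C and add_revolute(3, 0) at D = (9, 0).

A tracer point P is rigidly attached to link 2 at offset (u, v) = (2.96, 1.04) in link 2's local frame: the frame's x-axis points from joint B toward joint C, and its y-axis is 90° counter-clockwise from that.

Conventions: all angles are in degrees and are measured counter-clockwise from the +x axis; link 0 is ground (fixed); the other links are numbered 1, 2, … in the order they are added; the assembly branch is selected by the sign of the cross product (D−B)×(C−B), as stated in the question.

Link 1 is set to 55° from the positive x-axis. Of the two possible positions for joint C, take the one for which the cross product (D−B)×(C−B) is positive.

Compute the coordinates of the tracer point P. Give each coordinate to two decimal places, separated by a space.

A=(0,0), D=(9.00,0)
B = A + 4.00·(cos55°, sin55°) = (2.2943, 3.2766)
|BD| = 7.4634
circle(B,5.00) ∩ circle(D,9.00): a=-0.0199, h=5.0000
  candidates: C₊=(4.4715,7.7777) cross=37.317; C₋=(0.0813,-1.2070) cross=-37.317
  branch + wants cross > 0 → take C=(4.4715,7.7777) (cross=37.317)
ex = (C−B)/|BC| = (0.4354,0.9002); ey = (-0.9002,0.4354)
P = B + 2.96·ex + 1.04·ey = (2.6470,6.3941)

2.65 6.39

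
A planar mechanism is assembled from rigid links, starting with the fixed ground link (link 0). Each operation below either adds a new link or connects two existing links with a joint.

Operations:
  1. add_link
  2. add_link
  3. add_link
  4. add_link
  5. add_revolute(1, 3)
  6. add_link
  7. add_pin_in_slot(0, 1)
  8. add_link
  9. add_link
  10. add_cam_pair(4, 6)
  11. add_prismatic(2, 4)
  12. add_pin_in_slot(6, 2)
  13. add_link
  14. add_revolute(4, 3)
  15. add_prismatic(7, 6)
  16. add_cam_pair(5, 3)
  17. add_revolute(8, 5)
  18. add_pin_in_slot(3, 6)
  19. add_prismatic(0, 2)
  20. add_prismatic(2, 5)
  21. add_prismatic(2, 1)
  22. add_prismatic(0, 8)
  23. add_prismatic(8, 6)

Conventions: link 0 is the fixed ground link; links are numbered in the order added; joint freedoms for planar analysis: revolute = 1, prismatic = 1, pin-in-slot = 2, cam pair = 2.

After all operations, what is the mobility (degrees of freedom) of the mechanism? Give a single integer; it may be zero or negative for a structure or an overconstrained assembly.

L=1 J1=0 J2=0
add link → L=2 J1=0 J2=0
add link → L=3 J1=0 J2=0
add link → L=4 J1=0 J2=0
add link → L=5 J1=0 J2=0
R@1,3 dof=1 J1 → L=5 J1=1 J2=0
add link → L=6 J1=1 J2=0
PS@0,1 dof=2 J2 → L=6 J1=1 J2=1
add link → L=7 J1=1 J2=1
add link → L=8 J1=1 J2=1
C@4,6 dof=2 J2 → L=8 J1=1 J2=2
P@2,4 dof=1 J1 → L=8 J1=2 J2=2
PS@6,2 dof=2 J2 → L=8 J1=2 J2=3
add link → L=9 J1=2 J2=3
R@4,3 dof=1 J1 → L=9 J1=3 J2=3
P@7,6 dof=1 J1 → L=9 J1=4 J2=3
C@5,3 dof=2 J2 → L=9 J1=4 J2=4
R@8,5 dof=1 J1 → L=9 J1=5 J2=4
PS@3,6 dof=2 J2 → L=9 J1=5 J2=5
P@0,2 dof=1 J1 → L=9 J1=6 J2=5
P@2,5 dof=1 J1 → L=9 J1=7 J2=5
P@2,1 dof=1 J1 → L=9 J1=8 J2=5
P@0,8 dof=1 J1 → L=9 J1=9 J2=5
P@8,6 dof=1 J1 → L=9 J1=10 J2=5
M=3(L−1)−2J1−J2=3·8−2·10−5=-1

M = -1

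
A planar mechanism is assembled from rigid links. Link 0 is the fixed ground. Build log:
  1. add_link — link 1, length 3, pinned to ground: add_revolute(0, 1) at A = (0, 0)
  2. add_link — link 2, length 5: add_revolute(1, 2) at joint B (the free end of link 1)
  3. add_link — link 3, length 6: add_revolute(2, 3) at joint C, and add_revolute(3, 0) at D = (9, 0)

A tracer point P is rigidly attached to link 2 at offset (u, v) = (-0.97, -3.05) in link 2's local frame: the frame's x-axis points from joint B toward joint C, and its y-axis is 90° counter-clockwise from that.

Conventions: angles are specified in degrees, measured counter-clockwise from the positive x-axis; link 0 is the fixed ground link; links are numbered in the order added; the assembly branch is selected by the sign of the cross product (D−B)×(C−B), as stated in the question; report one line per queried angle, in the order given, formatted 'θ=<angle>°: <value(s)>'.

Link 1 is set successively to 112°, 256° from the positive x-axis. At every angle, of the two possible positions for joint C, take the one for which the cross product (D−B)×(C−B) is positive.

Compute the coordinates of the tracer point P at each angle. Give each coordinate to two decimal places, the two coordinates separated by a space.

A=(0,0), D=(9.00,0)
θ=112°: B = A + 3.00·(cos112°, sin112°) = (-1.1238, 2.7816)
θ=112°: |BD| = 10.4990
θ=112°: circle(B,5.00) ∩ circle(D,6.00): a=4.7256, h=1.6335
θ=112°:   candidates: C₊=(3.8657,3.1047) cross=17.150; C₋=(3.0002,-0.0456) cross=-17.150
θ=112°:   branch + wants cross > 0 → take C=(3.8657,3.1047) (cross=17.150)
θ=112°: ex = (C−B)/|BC| = (0.9979,0.0646); ey = (-0.0646,0.9979)
θ=112°: P = B + -0.97·ex + -3.05·ey = (-1.8947,-0.3248)
θ=256°: B = A + 3.00·(cos256°, sin256°) = (-0.7258, -2.9109)
θ=256°: |BD| = 10.1520
θ=256°: circle(B,5.00) ∩ circle(D,6.00): a=4.5343, h=2.1073
θ=256°:   candidates: C₊=(3.0139,0.4080) cross=21.393; C₋=(4.2223,-3.6296) cross=-21.393
θ=256°:   branch + wants cross > 0 → take C=(3.0139,0.4080) (cross=21.393)
θ=256°: ex = (C−B)/|BC| = (0.7479,0.6638); ey = (-0.6638,0.7479)
θ=256°: P = B + -0.97·ex + -3.05·ey = (0.5733,-5.8359)

θ=112°: -1.89 -0.32
θ=256°: 0.57 -5.84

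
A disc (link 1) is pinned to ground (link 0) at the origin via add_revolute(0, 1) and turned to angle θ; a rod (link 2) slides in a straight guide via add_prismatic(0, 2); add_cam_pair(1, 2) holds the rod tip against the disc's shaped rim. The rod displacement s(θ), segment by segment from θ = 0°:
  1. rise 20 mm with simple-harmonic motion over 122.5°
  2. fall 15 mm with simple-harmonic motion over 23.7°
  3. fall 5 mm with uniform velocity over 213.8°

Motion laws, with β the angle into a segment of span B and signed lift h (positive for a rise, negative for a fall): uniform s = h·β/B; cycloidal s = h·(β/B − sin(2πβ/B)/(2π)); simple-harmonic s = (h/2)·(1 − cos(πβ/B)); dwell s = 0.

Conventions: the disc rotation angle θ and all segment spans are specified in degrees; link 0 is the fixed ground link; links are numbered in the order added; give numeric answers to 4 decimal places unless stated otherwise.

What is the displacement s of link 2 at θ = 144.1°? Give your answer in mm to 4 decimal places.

segment 1 (0° to 122.5°, simple-harmonic, h = 20) is passed completely: s = 0.0000 + (20) = 20.0000
θ = 144.1° falls in segment 2 (122.5° to 146.2°, simple-harmonic, h = -15): β = 144.1 − 122.5 = 21.6°, B = 23.7°; Δs = -15/2·(1 − cos(π·0.9114)) = -14.7113; s = 20.0000 − 14.7113 = 5.2887

5.2887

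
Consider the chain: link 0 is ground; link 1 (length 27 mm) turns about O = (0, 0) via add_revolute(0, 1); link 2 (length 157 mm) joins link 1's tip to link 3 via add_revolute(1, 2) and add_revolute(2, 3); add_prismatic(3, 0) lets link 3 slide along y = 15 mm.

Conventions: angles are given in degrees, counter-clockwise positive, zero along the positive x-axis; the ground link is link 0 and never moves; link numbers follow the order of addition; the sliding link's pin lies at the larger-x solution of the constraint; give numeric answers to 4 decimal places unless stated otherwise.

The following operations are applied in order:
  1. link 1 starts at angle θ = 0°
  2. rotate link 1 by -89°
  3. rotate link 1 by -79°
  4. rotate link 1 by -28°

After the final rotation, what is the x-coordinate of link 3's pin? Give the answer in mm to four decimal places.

geometry: r = 27 mm, L = 157 mm, e = 15 mm; θ starts at 0°
rotate link 1 by -89°: θ ← 0° -89° = -89°
rotate link 1 by -79°: θ ← -89° -79° = -168°
rotate link 1 by -28°: θ ← -168° -28° = -196°
crank pin P = (r cos θ, r sin θ) = (-25.954066, 7.442209)
h = r sin θ − e = 7.442209 − 15 = -7.557791
x = r cos θ + √(L² − h²) = -25.954066 + 156.817983 = 130.863917

130.8639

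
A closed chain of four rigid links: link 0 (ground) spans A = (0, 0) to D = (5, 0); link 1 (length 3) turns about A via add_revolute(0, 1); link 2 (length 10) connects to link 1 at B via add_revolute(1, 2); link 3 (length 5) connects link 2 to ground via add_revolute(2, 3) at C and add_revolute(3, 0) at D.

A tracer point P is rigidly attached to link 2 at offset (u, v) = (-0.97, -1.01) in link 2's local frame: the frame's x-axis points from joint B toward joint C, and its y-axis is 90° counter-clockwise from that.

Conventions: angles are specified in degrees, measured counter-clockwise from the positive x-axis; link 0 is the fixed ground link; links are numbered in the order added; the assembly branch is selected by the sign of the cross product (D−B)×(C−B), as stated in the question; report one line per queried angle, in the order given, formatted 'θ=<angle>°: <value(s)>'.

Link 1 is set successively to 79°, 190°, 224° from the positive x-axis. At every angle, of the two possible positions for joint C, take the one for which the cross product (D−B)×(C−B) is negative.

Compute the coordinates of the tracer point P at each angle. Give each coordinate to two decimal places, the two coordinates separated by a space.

A=(0,0), D=(5.00,0)
θ=79°: B = A + 3.00·(cos79°, sin79°) = (0.5724, 2.9449)
θ=79°: |BD| = 5.3175
θ=79°: circle(B,10.00) ∩ circle(D,5.00): a=9.7109, h=2.3870
θ=79°:   candidates: C₊=(9.9801,-0.4456) cross=12.693; C₋=(7.3362,-4.4206) cross=-12.693
θ=79°:   branch - wants cross < 0 → take C=(7.3362,-4.4206) (cross=-12.693)
θ=79°: ex = (C−B)/|BC| = (0.6764,-0.7366); ey = (0.7366,0.6764)
θ=79°: P = B + -0.97·ex + -1.01·ey = (-0.8276,2.9762)
θ=190°: B = A + 3.00·(cos190°, sin190°) = (-2.9544, -0.5209)
θ=190°: |BD| = 7.9715
θ=190°: circle(B,10.00) ∩ circle(D,5.00): a=8.6900, h=4.9481
θ=190°:   candidates: C₊=(5.3936,4.9845) cross=39.444; C₋=(6.0404,-4.8906) cross=-39.444
θ=190°:   branch - wants cross < 0 → take C=(6.0404,-4.8906) (cross=-39.444)
θ=190°: ex = (C−B)/|BC| = (0.8995,-0.4370); ey = (0.4370,0.8995)
θ=190°: P = B + -0.97·ex + -1.01·ey = (-4.2683,-1.0056)
θ=224°: B = A + 3.00·(cos224°, sin224°) = (-2.1580, -2.0840)
θ=224°: |BD| = 7.4552
θ=224°: circle(B,10.00) ∩ circle(D,5.00): a=8.7576, h=4.8274
θ=224°:   candidates: C₊=(4.9011,4.9990) cross=35.989; C₋=(7.5999,-4.2709) cross=-35.989
θ=224°:   branch - wants cross < 0 → take C=(7.5999,-4.2709) (cross=-35.989)
θ=224°: ex = (C−B)/|BC| = (0.9758,-0.2187); ey = (0.2187,0.9758)
θ=224°: P = B + -0.97·ex + -1.01·ey = (-3.3254,-2.8574)

θ=79°: -0.83 2.98
θ=190°: -4.27 -1.01
θ=224°: -3.33 -2.86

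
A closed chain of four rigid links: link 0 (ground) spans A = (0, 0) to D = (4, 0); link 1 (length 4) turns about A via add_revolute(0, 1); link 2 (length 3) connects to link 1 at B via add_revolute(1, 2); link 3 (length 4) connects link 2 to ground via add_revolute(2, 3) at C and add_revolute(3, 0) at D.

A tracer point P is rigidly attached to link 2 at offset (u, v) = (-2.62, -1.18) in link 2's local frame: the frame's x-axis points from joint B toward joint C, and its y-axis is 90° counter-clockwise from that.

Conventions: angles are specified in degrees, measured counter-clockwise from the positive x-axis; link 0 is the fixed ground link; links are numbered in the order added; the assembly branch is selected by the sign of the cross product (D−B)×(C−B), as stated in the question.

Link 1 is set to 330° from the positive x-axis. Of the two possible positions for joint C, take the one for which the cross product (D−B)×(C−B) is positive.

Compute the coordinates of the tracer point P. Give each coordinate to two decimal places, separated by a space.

A=(0,0), D=(4.00,0)
B = A + 4.00·(cos330°, sin330°) = (3.4641, -2.0000)
|BD| = 2.0706
circle(B,3.00) ∩ circle(D,4.00): a=-0.6551, h=2.9276
  candidates: C₊=(0.4667,-1.8751) cross=6.062; C₋=(6.1224,-3.3905) cross=-6.062
  branch + wants cross > 0 → take C=(0.4667,-1.8751) (cross=6.062)
ex = (C−B)/|BC| = (-0.9991,0.0416); ey = (-0.0416,-0.9991)
P = B + -2.62·ex + -1.18·ey = (6.1310,-0.9301)

6.13 -0.93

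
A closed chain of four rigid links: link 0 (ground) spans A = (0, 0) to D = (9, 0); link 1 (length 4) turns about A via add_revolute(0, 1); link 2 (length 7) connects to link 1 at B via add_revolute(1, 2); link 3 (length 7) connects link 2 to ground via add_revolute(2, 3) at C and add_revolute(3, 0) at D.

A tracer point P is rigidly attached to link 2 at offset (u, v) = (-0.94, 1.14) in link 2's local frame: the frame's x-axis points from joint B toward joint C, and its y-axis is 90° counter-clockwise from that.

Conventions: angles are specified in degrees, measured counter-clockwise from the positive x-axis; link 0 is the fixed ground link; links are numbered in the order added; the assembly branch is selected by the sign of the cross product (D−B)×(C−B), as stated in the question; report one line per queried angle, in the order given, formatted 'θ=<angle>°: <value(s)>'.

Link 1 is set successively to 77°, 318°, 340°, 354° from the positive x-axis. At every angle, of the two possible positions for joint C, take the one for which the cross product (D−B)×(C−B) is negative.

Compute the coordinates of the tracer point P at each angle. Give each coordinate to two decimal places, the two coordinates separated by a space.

A=(0,0), D=(9.00,0)
θ=77°: B = A + 4.00·(cos77°, sin77°) = (0.8998, 3.8975)
θ=77°: |BD| = 8.9891
θ=77°: circle(B,7.00) ∩ circle(D,7.00): a=4.4945, h=5.3665
θ=77°:   candidates: C₊=(7.2767,6.7846) cross=48.240; C₋=(2.6231,-2.8871) cross=-48.240
θ=77°:   branch - wants cross < 0 → take C=(2.6231,-2.8871) (cross=-48.240)
θ=77°: ex = (C−B)/|BC| = (0.2462,-0.9692); ey = (0.9692,0.2462)
θ=77°: P = B + -0.94·ex + 1.14·ey = (1.7733,5.0892)
θ=318°: B = A + 4.00·(cos318°, sin318°) = (2.9726, -2.6765)
θ=318°: |BD| = 6.5950
θ=318°: circle(B,7.00) ∩ circle(D,7.00): a=3.2975, h=6.1747
θ=318°:   candidates: C₊=(3.4803,4.3050) cross=40.722; C₋=(8.4922,-6.9816) cross=-40.722
θ=318°:   branch - wants cross < 0 → take C=(8.4922,-6.9816) (cross=-40.722)
θ=318°: ex = (C−B)/|BC| = (0.7885,-0.6150); ey = (0.6150,0.7885)
θ=318°: P = B + -0.94·ex + 1.14·ey = (2.9325,-1.1995)
θ=340°: B = A + 4.00·(cos340°, sin340°) = (3.7588, -1.3681)
θ=340°: |BD| = 5.4168
θ=340°: circle(B,7.00) ∩ circle(D,7.00): a=2.7084, h=6.4548
θ=340°:   candidates: C₊=(4.7492,5.5615) cross=34.965; C₋=(8.0096,-6.9296) cross=-34.965
θ=340°:   branch - wants cross < 0 → take C=(8.0096,-6.9296) (cross=-34.965)
θ=340°: ex = (C−B)/|BC| = (0.6073,-0.7945); ey = (0.7945,0.6073)
θ=340°: P = B + -0.94·ex + 1.14·ey = (4.0937,0.0710)
θ=354°: B = A + 4.00·(cos354°, sin354°) = (3.9781, -0.4181)
θ=354°: |BD| = 5.0393
θ=354°: circle(B,7.00) ∩ circle(D,7.00): a=2.5196, h=6.5308
θ=354°:   candidates: C₊=(5.9472,6.2992) cross=32.911; C₋=(7.0309,-6.7173) cross=-32.911
θ=354°:   branch - wants cross < 0 → take C=(7.0309,-6.7173) (cross=-32.911)
θ=354°: ex = (C−B)/|BC| = (0.4361,-0.8999); ey = (0.8999,0.4361)
θ=354°: P = B + -0.94·ex + 1.14·ey = (4.5940,0.9250)

θ=77°: 1.77 5.09
θ=318°: 2.93 -1.20
θ=340°: 4.09 0.07
θ=354°: 4.59 0.92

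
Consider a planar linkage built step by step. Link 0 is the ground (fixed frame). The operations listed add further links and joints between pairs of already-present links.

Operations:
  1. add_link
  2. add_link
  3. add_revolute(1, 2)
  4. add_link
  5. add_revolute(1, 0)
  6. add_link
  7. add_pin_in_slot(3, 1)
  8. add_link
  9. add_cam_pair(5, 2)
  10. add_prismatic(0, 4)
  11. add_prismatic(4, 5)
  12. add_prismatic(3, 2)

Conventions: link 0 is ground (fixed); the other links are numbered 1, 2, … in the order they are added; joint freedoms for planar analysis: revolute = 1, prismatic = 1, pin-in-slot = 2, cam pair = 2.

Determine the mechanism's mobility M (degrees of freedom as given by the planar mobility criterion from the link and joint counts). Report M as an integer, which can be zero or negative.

link 0 = ground. State L|J1|J2 = 1|0|0
+link1  2|0|0
+link2  3|0|0
R(1,2) f=1→J1  3|1|0
+link3  4|1|0
R(1,0) f=1→J1  4|2|0
+link4  5|2|0
PS(3,1) f=2→J2  5|2|1
+link5  6|2|1
C(5,2) f=2→J2  6|2|2
P(0,4) f=1→J1  6|3|2
P(4,5) f=1→J1  6|4|2
P(3,2) f=1→J1  6|5|2
M = 3(6−1)−2·5−2 = 15−10−2 = 3

M = 3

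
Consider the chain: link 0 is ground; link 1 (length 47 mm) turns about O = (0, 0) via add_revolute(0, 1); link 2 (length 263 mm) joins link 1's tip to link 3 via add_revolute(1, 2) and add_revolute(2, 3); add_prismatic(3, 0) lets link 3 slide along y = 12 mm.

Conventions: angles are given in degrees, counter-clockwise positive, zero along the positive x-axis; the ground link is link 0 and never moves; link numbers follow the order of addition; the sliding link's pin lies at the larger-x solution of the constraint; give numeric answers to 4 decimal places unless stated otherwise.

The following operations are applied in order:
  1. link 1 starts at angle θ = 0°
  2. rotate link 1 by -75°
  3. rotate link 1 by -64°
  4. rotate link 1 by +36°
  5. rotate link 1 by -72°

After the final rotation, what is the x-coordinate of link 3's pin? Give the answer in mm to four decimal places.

geometry: r = 47 mm, L = 263 mm, e = 12 mm; θ starts at 0°
rotate link 1 by -75°: θ ← 0° -75° = -75°
rotate link 1 by -64°: θ ← -75° -64° = -139°
rotate link 1 by +36°: θ ← -139° +36° = -103°
rotate link 1 by -72°: θ ← -103° -72° = -175°
crank pin P = (r cos θ, r sin θ) = (-46.821151, -4.096320)
h = r sin θ − e = -4.096320 − 12 = -16.096320
x = r cos θ + √(L² − h²) = -46.821151 + 262.506968 = 215.685818

215.6858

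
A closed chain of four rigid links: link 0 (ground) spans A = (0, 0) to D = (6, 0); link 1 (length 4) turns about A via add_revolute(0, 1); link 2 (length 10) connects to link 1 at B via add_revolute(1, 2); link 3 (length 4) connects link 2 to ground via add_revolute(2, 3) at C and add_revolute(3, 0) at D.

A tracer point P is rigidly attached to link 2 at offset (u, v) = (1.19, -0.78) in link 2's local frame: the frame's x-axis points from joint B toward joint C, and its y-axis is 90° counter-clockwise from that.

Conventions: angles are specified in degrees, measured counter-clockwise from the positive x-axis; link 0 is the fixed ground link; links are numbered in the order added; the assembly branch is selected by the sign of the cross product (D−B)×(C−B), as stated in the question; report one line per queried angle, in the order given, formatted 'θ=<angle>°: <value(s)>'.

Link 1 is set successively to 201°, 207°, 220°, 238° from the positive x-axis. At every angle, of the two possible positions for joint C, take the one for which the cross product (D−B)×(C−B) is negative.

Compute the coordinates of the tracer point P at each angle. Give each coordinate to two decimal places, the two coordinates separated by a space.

A=(0,0), D=(6.00,0)
θ=201°: B = A + 4.00·(cos201°, sin201°) = (-3.7343, -1.4335)
θ=201°: |BD| = 9.8393
θ=201°: circle(B,10.00) ∩ circle(D,4.00): a=9.1882, h=3.9467
θ=201°:   candidates: C₊=(4.7809,3.8097) cross=38.832; C₋=(5.9309,-3.9994) cross=-38.832
θ=201°:   branch - wants cross < 0 → take C=(5.9309,-3.9994) (cross=-38.832)
θ=201°: ex = (C−B)/|BC| = (0.9665,-0.2566); ey = (0.2566,0.9665)
θ=201°: P = B + 1.19·ex + -0.78·ey = (-2.7843,-2.4927)
θ=207°: B = A + 4.00·(cos207°, sin207°) = (-3.5640, -1.8160)
θ=207°: |BD| = 9.7349
θ=207°: circle(B,10.00) ∩ circle(D,4.00): a=9.1818, h=3.9616
θ=207°:   candidates: C₊=(4.7176,3.7889) cross=38.566; C₋=(6.1956,-3.9952) cross=-38.566
θ=207°:   branch - wants cross < 0 → take C=(6.1956,-3.9952) (cross=-38.566)
θ=207°: ex = (C−B)/|BC| = (0.9760,-0.2179); ey = (0.2179,0.9760)
θ=207°: P = B + 1.19·ex + -0.78·ey = (-2.5726,-2.8365)
θ=220°: B = A + 4.00·(cos220°, sin220°) = (-3.0642, -2.5712)
θ=220°: |BD| = 9.4218
θ=220°: circle(B,10.00) ∩ circle(D,4.00): a=9.1686, h=3.9920
θ=220°:   candidates: C₊=(4.6671,3.7714) cross=37.612; C₋=(6.8459,-3.9095) cross=-37.612
θ=220°:   branch - wants cross < 0 → take C=(6.8459,-3.9095) (cross=-37.612)
θ=220°: ex = (C−B)/|BC| = (0.9910,-0.1338); ey = (0.1338,0.9910)
θ=220°: P = B + 1.19·ex + -0.78·ey = (-1.9893,-3.5034)
θ=238°: B = A + 4.00·(cos238°, sin238°) = (-2.1197, -3.3922)
θ=238°: |BD| = 8.7998
θ=238°: circle(B,10.00) ∩ circle(D,4.00): a=9.1727, h=3.9826
θ=238°:   candidates: C₊=(4.8089,3.8185) cross=35.046; C₋=(7.8794,-3.5310) cross=-35.046
θ=238°:   branch - wants cross < 0 → take C=(7.8794,-3.5310) (cross=-35.046)
θ=238°: ex = (C−B)/|BC| = (0.9999,-0.0139); ey = (0.0139,0.9999)
θ=238°: P = B + 1.19·ex + -0.78·ey = (-0.9406,-4.1886)

θ=201°: -2.78 -2.49
θ=207°: -2.57 -2.84
θ=220°: -1.99 -3.50
θ=238°: -0.94 -4.19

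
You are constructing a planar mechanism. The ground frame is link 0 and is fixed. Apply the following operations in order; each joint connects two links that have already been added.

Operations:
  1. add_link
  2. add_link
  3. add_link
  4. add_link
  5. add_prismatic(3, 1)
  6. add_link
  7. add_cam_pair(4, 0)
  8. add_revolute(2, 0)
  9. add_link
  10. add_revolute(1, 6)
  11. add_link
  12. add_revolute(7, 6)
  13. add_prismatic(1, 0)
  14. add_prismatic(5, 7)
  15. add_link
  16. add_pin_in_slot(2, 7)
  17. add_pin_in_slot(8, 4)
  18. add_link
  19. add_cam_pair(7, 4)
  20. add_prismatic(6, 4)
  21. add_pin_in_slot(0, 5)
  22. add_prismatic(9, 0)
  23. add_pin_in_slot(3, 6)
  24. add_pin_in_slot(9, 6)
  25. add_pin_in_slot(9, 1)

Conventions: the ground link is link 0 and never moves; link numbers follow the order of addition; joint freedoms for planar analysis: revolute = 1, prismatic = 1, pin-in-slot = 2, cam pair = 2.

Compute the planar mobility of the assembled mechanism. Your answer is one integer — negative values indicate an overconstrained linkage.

L=1 J1=0 J2=0
add link → L=2 J1=0 J2=0
add link → L=3 J1=0 J2=0
add link → L=4 J1=0 J2=0
add link → L=5 J1=0 J2=0
P@3,1 dof=1 J1 → L=5 J1=1 J2=0
add link → L=6 J1=1 J2=0
C@4,0 dof=2 J2 → L=6 J1=1 J2=1
R@2,0 dof=1 J1 → L=6 J1=2 J2=1
add link → L=7 J1=2 J2=1
R@1,6 dof=1 J1 → L=7 J1=3 J2=1
add link → L=8 J1=3 J2=1
R@7,6 dof=1 J1 → L=8 J1=4 J2=1
P@1,0 dof=1 J1 → L=8 J1=5 J2=1
P@5,7 dof=1 J1 → L=8 J1=6 J2=1
add link → L=9 J1=6 J2=1
PS@2,7 dof=2 J2 → L=9 J1=6 J2=2
PS@8,4 dof=2 J2 → L=9 J1=6 J2=3
add link → L=10 J1=6 J2=3
C@7,4 dof=2 J2 → L=10 J1=6 J2=4
P@6,4 dof=1 J1 → L=10 J1=7 J2=4
PS@0,5 dof=2 J2 → L=10 J1=7 J2=5
P@9,0 dof=1 J1 → L=10 J1=8 J2=5
PS@3,6 dof=2 J2 → L=10 J1=8 J2=6
PS@9,6 dof=2 J2 → L=10 J1=8 J2=7
PS@9,1 dof=2 J2 → L=10 J1=8 J2=8
M=3(L−1)−2J1−J2=3·9−2·8−8=3

M = 3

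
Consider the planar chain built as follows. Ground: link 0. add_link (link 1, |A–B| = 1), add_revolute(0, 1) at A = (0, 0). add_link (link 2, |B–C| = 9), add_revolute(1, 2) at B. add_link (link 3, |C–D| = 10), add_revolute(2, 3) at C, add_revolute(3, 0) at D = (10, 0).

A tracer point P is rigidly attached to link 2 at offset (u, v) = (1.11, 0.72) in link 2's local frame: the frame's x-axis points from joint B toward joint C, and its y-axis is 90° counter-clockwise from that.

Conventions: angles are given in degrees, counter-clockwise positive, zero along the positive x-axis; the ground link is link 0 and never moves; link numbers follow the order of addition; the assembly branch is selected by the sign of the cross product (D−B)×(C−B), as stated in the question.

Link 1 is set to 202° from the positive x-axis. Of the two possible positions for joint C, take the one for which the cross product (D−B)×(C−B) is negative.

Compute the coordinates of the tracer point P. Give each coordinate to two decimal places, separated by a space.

A=(0,0), D=(10.00,0)
B = A + 1.00·(cos202°, sin202°) = (-0.9272, -0.3746)
|BD| = 10.9336
circle(B,9.00) ∩ circle(D,10.00): a=4.5979, h=7.7369
  candidates: C₊=(3.4030,7.5153) cross=84.592; C₋=(3.9331,-7.9494) cross=-84.592
  branch - wants cross < 0 → take C=(3.9331,-7.9494) (cross=-84.592)
ex = (C−B)/|BC| = (0.5400,-0.8416); ey = (0.8416,0.5400)
P = B + 1.11·ex + 0.72·ey = (0.2782,-0.9200)

0.28 -0.92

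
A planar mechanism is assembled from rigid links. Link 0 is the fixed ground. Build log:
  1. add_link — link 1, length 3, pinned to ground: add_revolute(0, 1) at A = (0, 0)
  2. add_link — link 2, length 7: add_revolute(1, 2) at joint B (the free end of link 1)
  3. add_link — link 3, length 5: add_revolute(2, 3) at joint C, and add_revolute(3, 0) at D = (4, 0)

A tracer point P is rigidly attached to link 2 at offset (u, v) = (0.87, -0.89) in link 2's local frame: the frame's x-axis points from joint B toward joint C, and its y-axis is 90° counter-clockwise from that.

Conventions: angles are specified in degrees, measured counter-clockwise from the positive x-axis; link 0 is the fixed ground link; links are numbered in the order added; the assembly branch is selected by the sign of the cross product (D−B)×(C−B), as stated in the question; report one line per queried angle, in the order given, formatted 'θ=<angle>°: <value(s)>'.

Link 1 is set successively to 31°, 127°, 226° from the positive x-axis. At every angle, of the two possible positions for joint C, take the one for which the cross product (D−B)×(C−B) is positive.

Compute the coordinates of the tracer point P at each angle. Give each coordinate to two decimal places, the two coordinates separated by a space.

A=(0,0), D=(4.00,0)
θ=31°: B = A + 3.00·(cos31°, sin31°) = (2.5715, 1.5451)
θ=31°: |BD| = 2.1043
θ=31°: circle(B,7.00) ∩ circle(D,5.00): a=6.7548, h=1.8365
θ=31°:   candidates: C₊=(8.5055,-2.1681) cross=3.864; C₋=(5.8086,-4.6614) cross=-3.864
θ=31°:   branch + wants cross > 0 → take C=(8.5055,-2.1681) (cross=3.864)
θ=31°: ex = (C−B)/|BC| = (0.8477,-0.5305); ey = (0.5305,0.8477)
θ=31°: P = B + 0.87·ex + -0.89·ey = (2.8369,0.3292)
θ=127°: B = A + 3.00·(cos127°, sin127°) = (-1.8054, 2.3959)
θ=127°: |BD| = 6.2804
θ=127°: circle(B,7.00) ∩ circle(D,5.00): a=5.0509, h=4.8465
θ=127°:   candidates: C₊=(4.7124,4.9490) cross=30.438; C₋=(1.0146,-4.0109) cross=-30.438
θ=127°:   branch + wants cross > 0 → take C=(4.7124,4.9490) (cross=30.438)
θ=127°: ex = (C−B)/|BC| = (0.9311,0.3647); ey = (-0.3647,0.9311)
θ=127°: P = B + 0.87·ex + -0.89·ey = (-0.6708,1.8845)
θ=226°: B = A + 3.00·(cos226°, sin226°) = (-2.0840, -2.1580)
θ=226°: |BD| = 6.4554
θ=226°: circle(B,7.00) ∩ circle(D,5.00): a=5.0866, h=4.8090
θ=226°:   candidates: C₊=(1.1023,4.0747) cross=31.044; C₋=(4.3176,-4.9899) cross=-31.044
θ=226°:   branch + wants cross > 0 → take C=(1.1023,4.0747) (cross=31.044)
θ=226°: ex = (C−B)/|BC| = (0.4552,0.8904); ey = (-0.8904,0.4552)
θ=226°: P = B + 0.87·ex + -0.89·ey = (-0.8955,-1.7885)

θ=31°: 2.84 0.33
θ=127°: -0.67 1.88
θ=226°: -0.90 -1.79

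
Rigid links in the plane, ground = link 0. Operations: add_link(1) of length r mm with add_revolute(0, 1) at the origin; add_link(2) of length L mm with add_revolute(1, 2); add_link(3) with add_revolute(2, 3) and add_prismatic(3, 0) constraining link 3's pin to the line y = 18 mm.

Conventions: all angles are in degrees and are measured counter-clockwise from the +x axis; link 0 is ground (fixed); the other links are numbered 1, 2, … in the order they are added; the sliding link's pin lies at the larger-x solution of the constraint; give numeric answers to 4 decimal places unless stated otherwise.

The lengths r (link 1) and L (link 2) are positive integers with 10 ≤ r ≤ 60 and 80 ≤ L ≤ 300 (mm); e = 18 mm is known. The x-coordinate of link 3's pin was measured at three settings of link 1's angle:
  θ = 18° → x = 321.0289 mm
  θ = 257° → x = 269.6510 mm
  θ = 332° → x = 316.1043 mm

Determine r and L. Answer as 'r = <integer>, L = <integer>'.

constraint per measurement: (x − r cos θ)² + (r sin θ − e)² = L²
subtracting the θ₁ and θ₂ equations cancels the r² and L² terms:
r = (x₁² − x₂²) / (2[(x₁cos θ₁ + e sin θ₁) − (x₂cos θ₂ + e sin θ₂)]) = 39.0000 → r = 39
L² = (x₁ − r cos θ₁)² + (r sin θ₁ − e)² = 80655.9978 → L = 284.0000 → L = 284
check at θ₃=332°: x = 316.1043 (printed 316.1043) ✓

r = 39, L = 284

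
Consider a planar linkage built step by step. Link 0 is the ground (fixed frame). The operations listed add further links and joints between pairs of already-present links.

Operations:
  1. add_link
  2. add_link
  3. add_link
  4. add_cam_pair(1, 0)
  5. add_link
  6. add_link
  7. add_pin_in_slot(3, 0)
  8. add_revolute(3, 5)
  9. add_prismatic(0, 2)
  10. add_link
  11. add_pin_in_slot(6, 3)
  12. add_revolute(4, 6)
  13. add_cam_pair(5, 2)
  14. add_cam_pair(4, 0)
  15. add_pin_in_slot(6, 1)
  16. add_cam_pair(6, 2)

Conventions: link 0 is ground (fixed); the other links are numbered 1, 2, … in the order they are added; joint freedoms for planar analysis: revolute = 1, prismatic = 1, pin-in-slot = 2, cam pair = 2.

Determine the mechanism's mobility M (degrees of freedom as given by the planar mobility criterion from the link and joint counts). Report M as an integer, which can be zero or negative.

L=1 J1=0 J2=0
add link → L=2 J1=0 J2=0
add link → L=3 J1=0 J2=0
add link → L=4 J1=0 J2=0
C@1,0 dof=2 J2 → L=4 J1=0 J2=1
add link → L=5 J1=0 J2=1
add link → L=6 J1=0 J2=1
PS@3,0 dof=2 J2 → L=6 J1=0 J2=2
R@3,5 dof=1 J1 → L=6 J1=1 J2=2
P@0,2 dof=1 J1 → L=6 J1=2 J2=2
add link → L=7 J1=2 J2=2
PS@6,3 dof=2 J2 → L=7 J1=2 J2=3
R@4,6 dof=1 J1 → L=7 J1=3 J2=3
C@5,2 dof=2 J2 → L=7 J1=3 J2=4
C@4,0 dof=2 J2 → L=7 J1=3 J2=5
PS@6,1 dof=2 J2 → L=7 J1=3 J2=6
C@6,2 dof=2 J2 → L=7 J1=3 J2=7
M=3(L−1)−2J1−J2=3·6−2·3−7=5

M = 5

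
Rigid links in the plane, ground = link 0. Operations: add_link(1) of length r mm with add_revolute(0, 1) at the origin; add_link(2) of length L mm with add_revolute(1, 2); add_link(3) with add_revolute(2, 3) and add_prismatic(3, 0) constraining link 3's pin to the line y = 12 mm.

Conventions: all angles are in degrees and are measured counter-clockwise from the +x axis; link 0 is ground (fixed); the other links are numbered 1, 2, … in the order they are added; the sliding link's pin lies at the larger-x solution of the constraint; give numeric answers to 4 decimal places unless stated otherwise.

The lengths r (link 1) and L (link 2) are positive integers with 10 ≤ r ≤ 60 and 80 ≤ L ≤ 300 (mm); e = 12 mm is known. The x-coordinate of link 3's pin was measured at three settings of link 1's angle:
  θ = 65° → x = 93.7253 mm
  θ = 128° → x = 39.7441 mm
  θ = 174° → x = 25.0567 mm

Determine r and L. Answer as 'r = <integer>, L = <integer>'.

constraint per measurement: (x − r cos θ)² + (r sin θ − e)² = L²
subtracting the θ₁ and θ₂ equations cancels the r² and L² terms:
r = (x₁² − x₂²) / (2[(x₁cos θ₁ + e sin θ₁) − (x₂cos θ₂ + e sin θ₂)]) = 55.0000 → r = 55
L² = (x₁ − r cos θ₁)² + (r sin θ₁ − e)² = 6400.0030 → L = 80.0000 → L = 80
check at θ₃=174°: x = 25.0567 (printed 25.0567) ✓

r = 55, L = 80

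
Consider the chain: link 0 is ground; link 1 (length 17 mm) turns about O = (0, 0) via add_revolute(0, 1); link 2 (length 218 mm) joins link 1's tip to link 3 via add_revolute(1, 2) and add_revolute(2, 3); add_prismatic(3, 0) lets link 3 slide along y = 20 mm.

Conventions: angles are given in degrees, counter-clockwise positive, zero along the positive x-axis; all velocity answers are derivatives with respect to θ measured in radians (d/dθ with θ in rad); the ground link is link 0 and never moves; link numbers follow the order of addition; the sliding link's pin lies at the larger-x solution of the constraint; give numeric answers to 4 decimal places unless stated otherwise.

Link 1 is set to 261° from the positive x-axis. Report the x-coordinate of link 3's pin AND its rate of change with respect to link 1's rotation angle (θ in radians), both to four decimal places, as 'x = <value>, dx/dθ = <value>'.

geometry: r = 17 mm, L = 218 mm, e = 20 mm
crank pin P = (r cos θ, r sin θ) = (-2.659386, -16.790702)
h = r sin θ − e = -16.790702 − 20 = -36.790702
x = r cos θ + √(L² − h²) = -2.659386 + 214.873089 = 212.213703
dx/dθ = −r sin θ − h·r cos θ/√(L² − h²) (θ in radians; h = -36.790702) = 16.335360

x = 212.2137, dx/dθ = 16.3354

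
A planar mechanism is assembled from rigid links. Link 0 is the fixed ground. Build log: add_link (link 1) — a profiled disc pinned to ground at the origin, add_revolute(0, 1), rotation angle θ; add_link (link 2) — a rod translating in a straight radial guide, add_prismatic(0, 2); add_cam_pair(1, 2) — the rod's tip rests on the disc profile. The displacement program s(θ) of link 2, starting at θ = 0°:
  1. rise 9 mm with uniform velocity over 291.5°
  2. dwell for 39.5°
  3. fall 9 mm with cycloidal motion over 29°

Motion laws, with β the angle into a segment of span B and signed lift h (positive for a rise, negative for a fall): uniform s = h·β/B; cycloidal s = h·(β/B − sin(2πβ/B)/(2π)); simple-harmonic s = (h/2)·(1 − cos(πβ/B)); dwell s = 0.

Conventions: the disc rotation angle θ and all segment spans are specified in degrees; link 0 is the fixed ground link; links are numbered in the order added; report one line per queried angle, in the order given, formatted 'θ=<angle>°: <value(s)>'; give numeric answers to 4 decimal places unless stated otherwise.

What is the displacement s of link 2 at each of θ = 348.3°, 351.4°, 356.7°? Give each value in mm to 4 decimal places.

seg 1 [0°–291.5°] uniform, h=9: full span → s += 9 → s = 9.0000
seg 2 [291.5°–331°] dwell: s stays 9.0000
seg 3 [331°–360°] cycloidal, h=-9: θ=348.3° here. β=17.3, B=29. -9·(0.5966 − sin(2π·0.5966)/(2π)) = -6.1856 → s = 2.8144
seg 3 [331°–360°] cycloidal, h=-9: θ=351.4° here. β=20.4, B=29. -9·(0.7034 − sin(2π·0.7034)/(2π)) = -7.7026 → s = 1.2974
seg 3 [331°–360°] cycloidal, h=-9: θ=356.7° here. β=25.7, B=29. -9·(0.8862 − sin(2π·0.8862)/(2π)) = -8.9149 → s = 0.0851

θ=348.3°: 2.8144
θ=351.4°: 1.2974
θ=356.7°: 0.0851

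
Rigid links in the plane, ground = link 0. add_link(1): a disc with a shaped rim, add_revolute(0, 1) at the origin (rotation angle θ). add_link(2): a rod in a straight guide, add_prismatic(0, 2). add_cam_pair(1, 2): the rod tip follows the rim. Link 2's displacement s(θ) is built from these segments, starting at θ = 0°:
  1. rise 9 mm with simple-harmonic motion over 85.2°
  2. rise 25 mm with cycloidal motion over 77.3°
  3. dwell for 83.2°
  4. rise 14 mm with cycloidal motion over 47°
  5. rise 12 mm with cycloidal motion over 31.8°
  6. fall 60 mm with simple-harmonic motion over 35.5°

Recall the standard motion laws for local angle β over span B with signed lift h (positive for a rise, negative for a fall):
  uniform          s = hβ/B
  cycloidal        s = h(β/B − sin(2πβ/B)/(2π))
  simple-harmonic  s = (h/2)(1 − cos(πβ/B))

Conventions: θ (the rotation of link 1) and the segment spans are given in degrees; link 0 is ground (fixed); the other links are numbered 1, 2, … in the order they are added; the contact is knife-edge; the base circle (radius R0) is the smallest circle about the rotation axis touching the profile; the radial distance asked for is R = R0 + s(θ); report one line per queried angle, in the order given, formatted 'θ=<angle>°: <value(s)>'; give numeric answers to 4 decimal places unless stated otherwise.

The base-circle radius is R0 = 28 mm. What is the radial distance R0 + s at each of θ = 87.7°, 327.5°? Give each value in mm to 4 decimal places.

segment 1 (0° to 85.2°, simple-harmonic, h = 9) is passed completely: s = 0.0000 + (9) = 9.0000
θ = 87.7° falls in segment 2 (85.2° to 162.5°, cycloidal, h = 25): β = 87.7 − 85.2 = 2.5°, B = 77.3°; Δs = 25·(0.0323 − sin(2π·0.0323)/(2π)) = 0.0056; s = 9.0000 + 0.0056 = 9.0056
segment 2 (85.2° to 162.5°, cycloidal, h = 25) is passed completely: s = 9.0000 + (25) = 34.0000
segment 3 (162.5° to 245.7°, dwell): s unchanged at 34.0000
segment 4 (245.7° to 292.7°, cycloidal, h = 14) is passed completely: s = 34.0000 + (14) = 48.0000
segment 5 (292.7° to 324.5°, cycloidal, h = 12) is passed completely: s = 48.0000 + (12) = 60.0000
θ = 327.5° falls in segment 6 (324.5° to 360°, simple-harmonic, h = -60): β = 327.5 − 324.5 = 3°, B = 35.5°; Δs = -60/2·(1 − cos(π·0.0845)) = -1.0511; s = 60.0000 − 1.0511 = 58.9489
θ=87.7°: R = R0 + s = 28 + 9.0056 = 37.0056
θ=327.5°: R = R0 + s = 28 + 58.9489 = 86.9489

θ=87.7°: 37.0056
θ=327.5°: 86.9489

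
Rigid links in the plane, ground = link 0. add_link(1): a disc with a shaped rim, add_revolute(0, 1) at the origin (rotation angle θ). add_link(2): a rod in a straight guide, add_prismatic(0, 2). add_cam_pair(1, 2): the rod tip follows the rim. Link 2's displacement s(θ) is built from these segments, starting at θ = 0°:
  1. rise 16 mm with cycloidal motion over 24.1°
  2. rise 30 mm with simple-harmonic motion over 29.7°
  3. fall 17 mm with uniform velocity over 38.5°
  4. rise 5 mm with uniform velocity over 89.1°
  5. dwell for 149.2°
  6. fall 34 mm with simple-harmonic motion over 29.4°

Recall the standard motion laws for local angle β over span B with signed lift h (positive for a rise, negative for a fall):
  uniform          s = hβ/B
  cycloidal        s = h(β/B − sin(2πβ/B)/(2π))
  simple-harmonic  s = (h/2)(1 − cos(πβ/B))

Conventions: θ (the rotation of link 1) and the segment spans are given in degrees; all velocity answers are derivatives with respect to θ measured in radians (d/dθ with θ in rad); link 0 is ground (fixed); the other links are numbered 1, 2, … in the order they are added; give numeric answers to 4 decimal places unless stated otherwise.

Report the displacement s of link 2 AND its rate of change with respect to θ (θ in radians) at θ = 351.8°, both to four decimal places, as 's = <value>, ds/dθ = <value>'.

segment 1 (0° to 24.1°, cycloidal, h = 16) is passed completely: s = 0.0000 + (16) = 16.0000
segment 2 (24.1° to 53.8°, simple-harmonic, h = 30) is passed completely: s = 16.0000 + (30) = 46.0000
segment 3 (53.8° to 92.3°, uniform, h = -17) is passed completely: s = 46.0000 + (-17) = 29.0000
segment 4 (92.3° to 181.4°, uniform, h = 5) is passed completely: s = 29.0000 + (5) = 34.0000
segment 5 (181.4° to 330.6°, dwell): s unchanged at 34.0000
θ = 351.8° falls in segment 6 (330.6° to 360°, simple-harmonic, h = -34): β = 351.8 − 330.6 = 21.2°, B = 29.4°; Δs = -34/2·(1 − cos(π·0.7211)) = -27.8809; s = 34.0000 − 27.8809 = 6.1191
velocity in seg [330.6°–360°] (simple-harmonic), θ in radians: β = 21.2° = 0.3700 rad, B = 29.4° = 0.5131 rad; ds/dθ = (πh/(2B)) sin(πβ/B) = (π·(-34)/(2·0.5131)) sin(π·0.7211) = -79.968949 mm/rad

s = 6.1191, ds/dθ = -79.9689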